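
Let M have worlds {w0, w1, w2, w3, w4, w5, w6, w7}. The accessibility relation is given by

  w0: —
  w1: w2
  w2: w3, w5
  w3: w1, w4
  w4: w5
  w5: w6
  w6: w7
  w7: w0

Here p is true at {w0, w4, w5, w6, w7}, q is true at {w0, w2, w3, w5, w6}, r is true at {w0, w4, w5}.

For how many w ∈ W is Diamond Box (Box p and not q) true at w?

w0: no successors, so Diamond Box (Box p and not q) fails. ✗
w1: successors {w2}; Box (Box p and not q) there: w2:F. ✗
w2: successors {w3, w5}; Box (Box p and not q) there: w3:F, w5:F. ✗
w3: successors {w1, w4}; Box (Box p and not q) there: w1:F, w4:F. ✗
w4: successors {w5}; Box (Box p and not q) there: w5:F. ✗
w5: successors {w6}; Box (Box p and not q) there: w6:T. ✓
w6: successors {w7}; Box (Box p and not q) there: w7:F. ✗
w7: successors {w0}; Box (Box p and not q) there: w0:T. ✓
Satisfying worlds: {w5, w7}.

2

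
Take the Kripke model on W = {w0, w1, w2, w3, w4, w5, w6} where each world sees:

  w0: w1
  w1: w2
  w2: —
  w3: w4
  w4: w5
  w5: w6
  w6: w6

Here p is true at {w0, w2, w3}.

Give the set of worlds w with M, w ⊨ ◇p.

{w1}

w0: successors {w1}; p there: w1:F. ✗
w1: successors {w2}; p there: w2:T. ✓
w2: no successors, so ◇p fails. ✗
w3: successors {w4}; p there: w4:F. ✗
w4: successors {w5}; p there: w5:F. ✗
w5: successors {w6}; p there: w6:F. ✗
w6: successors {w6}; p there: w6:F. ✗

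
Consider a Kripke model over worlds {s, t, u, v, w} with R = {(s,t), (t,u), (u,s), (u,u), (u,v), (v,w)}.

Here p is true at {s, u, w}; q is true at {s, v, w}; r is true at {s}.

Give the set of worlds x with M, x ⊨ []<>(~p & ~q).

{w}

s: successors {t}; <>(~p & ~q) there: t:F. ✗
t: successors {u}; <>(~p & ~q) there: u:F. ✗
u: successors {s, u, v}; <>(~p & ~q) there: s:T, u:F, v:F. ✗
v: successors {w}; <>(~p & ~q) there: w:F. ✗
w: no successors, so []<>(~p & ~q) holds vacuously. ✓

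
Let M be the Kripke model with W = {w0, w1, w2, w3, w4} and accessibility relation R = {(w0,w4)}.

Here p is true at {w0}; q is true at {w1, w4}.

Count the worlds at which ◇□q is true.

1

w0: successors {w4}; □q there: w4:T. ✓
w1: no successors, so ◇□q fails. ✗
w2: no successors, so ◇□q fails. ✗
w3: no successors, so ◇□q fails. ✗
w4: no successors, so ◇□q fails. ✗
Satisfying worlds: {w0}.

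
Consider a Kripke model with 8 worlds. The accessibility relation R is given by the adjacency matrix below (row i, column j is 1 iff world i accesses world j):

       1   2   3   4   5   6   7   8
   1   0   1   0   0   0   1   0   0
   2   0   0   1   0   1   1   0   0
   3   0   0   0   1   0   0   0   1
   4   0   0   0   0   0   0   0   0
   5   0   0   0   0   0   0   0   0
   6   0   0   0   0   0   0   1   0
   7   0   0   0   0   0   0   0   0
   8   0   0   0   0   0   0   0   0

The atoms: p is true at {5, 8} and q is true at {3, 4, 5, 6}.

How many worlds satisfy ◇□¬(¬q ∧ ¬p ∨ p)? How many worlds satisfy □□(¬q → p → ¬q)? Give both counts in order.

3 and 8

For ◇□¬(¬q ∧ ¬p ∨ p):
1: successors {2, 6}; □¬(¬q ∧ ¬p ∨ p) there: 2:F, 6:F. ✗
2: successors {3, 5, 6}; □¬(¬q ∧ ¬p ∨ p) there: 3:F, 5:T, 6:F. ✓
3: successors {4, 8}; □¬(¬q ∧ ¬p ∨ p) there: 4:T, 8:T. ✓
4: no successors, so ◇□¬(¬q ∧ ¬p ∨ p) fails. ✗
5: no successors, so ◇□¬(¬q ∧ ¬p ∨ p) fails. ✗
6: successors {7}; □¬(¬q ∧ ¬p ∨ p) there: 7:T. ✓
7: no successors, so ◇□¬(¬q ∧ ¬p ∨ p) fails. ✗
8: no successors, so ◇□¬(¬q ∧ ¬p ∨ p) fails. ✗
— 3 worlds.
For □□(¬q → p → ¬q):
1: successors {2, 6}; □(¬q → p → ¬q) there: 2:T, 6:T. ✓
2: successors {3, 5, 6}; □(¬q → p → ¬q) there: 3:T, 5:T, 6:T. ✓
3: successors {4, 8}; □(¬q → p → ¬q) there: 4:T, 8:T. ✓
4: no successors, so □□(¬q → p → ¬q) holds vacuously. ✓
5: no successors, so □□(¬q → p → ¬q) holds vacuously. ✓
6: successors {7}; □(¬q → p → ¬q) there: 7:T. ✓
7: no successors, so □□(¬q → p → ¬q) holds vacuously. ✓
8: no successors, so □□(¬q → p → ¬q) holds vacuously. ✓
— 8 worlds.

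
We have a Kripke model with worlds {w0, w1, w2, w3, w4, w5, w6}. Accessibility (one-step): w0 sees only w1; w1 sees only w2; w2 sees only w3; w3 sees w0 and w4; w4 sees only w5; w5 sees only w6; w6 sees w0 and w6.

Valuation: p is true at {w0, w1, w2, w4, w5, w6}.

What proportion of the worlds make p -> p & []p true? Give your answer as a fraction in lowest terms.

w0: p is T, p & []p is T. ✓
w1: p is T, p & []p is T. ✓
w2: p is T, p & []p is F. ✗
w3: p is F, p & []p is F. ✓
w4: p is T, p & []p is T. ✓
w5: p is T, p & []p is T. ✓
w6: p is T, p & []p is T. ✓
That's 6 of 7 worlds, so 6/7.

6/7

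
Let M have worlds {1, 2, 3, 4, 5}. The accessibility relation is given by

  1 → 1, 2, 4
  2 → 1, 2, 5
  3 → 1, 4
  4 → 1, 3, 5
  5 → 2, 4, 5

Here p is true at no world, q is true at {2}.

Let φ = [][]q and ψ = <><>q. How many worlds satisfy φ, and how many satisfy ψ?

0 and 5

For [][]q:
1: successors {1, 2, 4}; []q there: 1:F, 2:F, 4:F. ✗
2: successors {1, 2, 5}; []q there: 1:F, 2:F, 5:F. ✗
3: successors {1, 4}; []q there: 1:F, 4:F. ✗
4: successors {1, 3, 5}; []q there: 1:F, 3:F, 5:F. ✗
5: successors {2, 4, 5}; []q there: 2:F, 4:F, 5:F. ✗
— 0 worlds.
For <><>q:
1: successors {1, 2, 4}; <>q there: 1:T, 2:T, 4:F. ✓
2: successors {1, 2, 5}; <>q there: 1:T, 2:T, 5:T. ✓
3: successors {1, 4}; <>q there: 1:T, 4:F. ✓
4: successors {1, 3, 5}; <>q there: 1:T, 3:F, 5:T. ✓
5: successors {2, 4, 5}; <>q there: 2:T, 4:F, 5:T. ✓
— 5 worlds.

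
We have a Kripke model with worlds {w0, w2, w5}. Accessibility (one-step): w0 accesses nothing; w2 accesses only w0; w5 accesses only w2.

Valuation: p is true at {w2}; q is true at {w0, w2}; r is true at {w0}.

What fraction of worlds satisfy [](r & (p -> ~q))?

w0: no successors, so [](r & (p -> ~q)) holds vacuously. ✓
w2: successors {w0}; r & (p -> ~q) there: w0:T. ✓
w5: successors {w2}; r & (p -> ~q) there: w2:F. ✗
That's 2 of 3 worlds, so 2/3.

2/3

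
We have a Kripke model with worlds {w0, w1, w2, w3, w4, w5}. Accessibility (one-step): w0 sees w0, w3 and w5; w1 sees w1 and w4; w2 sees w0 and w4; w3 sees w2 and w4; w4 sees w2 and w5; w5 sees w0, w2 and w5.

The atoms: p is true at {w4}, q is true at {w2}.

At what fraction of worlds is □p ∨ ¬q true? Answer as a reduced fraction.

w0: □p is F, ¬q is T. ✓
w1: □p is F, ¬q is T. ✓
w2: □p is F, ¬q is F. ✗
w3: □p is F, ¬q is T. ✓
w4: □p is F, ¬q is T. ✓
w5: □p is F, ¬q is T. ✓
That's 5 of 6 worlds, so 5/6.

5/6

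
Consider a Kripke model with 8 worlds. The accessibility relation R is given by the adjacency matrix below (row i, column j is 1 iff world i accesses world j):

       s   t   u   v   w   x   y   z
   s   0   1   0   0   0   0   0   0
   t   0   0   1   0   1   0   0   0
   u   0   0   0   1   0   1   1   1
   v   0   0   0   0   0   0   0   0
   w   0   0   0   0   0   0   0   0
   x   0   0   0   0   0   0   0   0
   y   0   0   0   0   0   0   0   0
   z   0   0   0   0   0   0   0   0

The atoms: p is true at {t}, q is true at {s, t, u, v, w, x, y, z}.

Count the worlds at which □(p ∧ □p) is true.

5

s: successors {t}; p ∧ □p there: t:F. ✗
t: successors {u, w}; p ∧ □p there: u:F, w:F. ✗
u: successors {v, x, y, z}; p ∧ □p there: v:F, x:F, y:F, z:F. ✗
v: no successors, so □(p ∧ □p) holds vacuously. ✓
w: no successors, so □(p ∧ □p) holds vacuously. ✓
x: no successors, so □(p ∧ □p) holds vacuously. ✓
y: no successors, so □(p ∧ □p) holds vacuously. ✓
z: no successors, so □(p ∧ □p) holds vacuously. ✓
Satisfying worlds: {v, w, x, y, z}.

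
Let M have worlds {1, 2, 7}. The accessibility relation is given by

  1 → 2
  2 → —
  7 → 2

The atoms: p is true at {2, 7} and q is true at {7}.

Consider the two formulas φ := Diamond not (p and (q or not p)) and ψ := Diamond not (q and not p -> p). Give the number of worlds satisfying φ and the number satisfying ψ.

2 and 0

For Diamond not (p and (q or not p)):
1: successors {2}; not (p and (q or not p)) there: 2:T. ✓
2: no successors, so Diamond not (p and (q or not p)) fails. ✗
7: successors {2}; not (p and (q or not p)) there: 2:T. ✓
— 2 worlds.
For Diamond not (q and not p -> p):
1: successors {2}; not (q and not p -> p) there: 2:F. ✗
2: no successors, so Diamond not (q and not p -> p) fails. ✗
7: successors {2}; not (q and not p -> p) there: 2:F. ✗
— 0 worlds.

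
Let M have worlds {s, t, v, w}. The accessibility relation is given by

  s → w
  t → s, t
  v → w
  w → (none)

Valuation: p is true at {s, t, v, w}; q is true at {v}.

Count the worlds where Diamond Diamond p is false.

3

s: successors {w}; Diamond p there: w:F. ✗
t: successors {s, t}; Diamond p there: s:T, t:T. ✓
v: successors {w}; Diamond p there: w:F. ✗
w: no successors, so Diamond Diamond p fails. ✗
Satisfying worlds: {t}.
So Diamond Diamond p fails at the other 3 worlds.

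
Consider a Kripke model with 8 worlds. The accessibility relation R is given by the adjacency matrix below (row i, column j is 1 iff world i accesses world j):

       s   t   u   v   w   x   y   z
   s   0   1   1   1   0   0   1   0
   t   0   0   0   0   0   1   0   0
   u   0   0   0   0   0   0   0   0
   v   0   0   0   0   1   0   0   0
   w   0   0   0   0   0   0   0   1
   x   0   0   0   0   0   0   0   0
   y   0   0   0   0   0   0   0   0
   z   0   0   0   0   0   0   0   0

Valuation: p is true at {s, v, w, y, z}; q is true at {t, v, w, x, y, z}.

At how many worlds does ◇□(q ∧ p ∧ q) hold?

s: successors {t, u, v, y}; □(q ∧ p ∧ q) there: t:F, u:T, v:T, y:T. ✓
t: successors {x}; □(q ∧ p ∧ q) there: x:T. ✓
u: no successors, so ◇□(q ∧ p ∧ q) fails. ✗
v: successors {w}; □(q ∧ p ∧ q) there: w:T. ✓
w: successors {z}; □(q ∧ p ∧ q) there: z:T. ✓
x: no successors, so ◇□(q ∧ p ∧ q) fails. ✗
y: no successors, so ◇□(q ∧ p ∧ q) fails. ✗
z: no successors, so ◇□(q ∧ p ∧ q) fails. ✗
Satisfying worlds: {s, t, v, w}.

4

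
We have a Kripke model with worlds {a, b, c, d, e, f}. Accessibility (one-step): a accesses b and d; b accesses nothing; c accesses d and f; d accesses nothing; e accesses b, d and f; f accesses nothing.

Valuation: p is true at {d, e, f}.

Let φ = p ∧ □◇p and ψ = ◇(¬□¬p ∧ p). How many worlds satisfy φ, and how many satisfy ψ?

2 and 0

For p ∧ □◇p:
a: p is F, □◇p is F. ✗
b: p is F, □◇p is T. ✗
c: p is F, □◇p is F. ✗
d: p is T, □◇p is T. ✓
e: p is T, □◇p is F. ✗
f: p is T, □◇p is T. ✓
— 2 worlds.
For ◇(¬□¬p ∧ p):
a: successors {b, d}; ¬□¬p ∧ p there: b:F, d:F. ✗
b: no successors, so ◇(¬□¬p ∧ p) fails. ✗
c: successors {d, f}; ¬□¬p ∧ p there: d:F, f:F. ✗
d: no successors, so ◇(¬□¬p ∧ p) fails. ✗
e: successors {b, d, f}; ¬□¬p ∧ p there: b:F, d:F, f:F. ✗
f: no successors, so ◇(¬□¬p ∧ p) fails. ✗
— 0 worlds.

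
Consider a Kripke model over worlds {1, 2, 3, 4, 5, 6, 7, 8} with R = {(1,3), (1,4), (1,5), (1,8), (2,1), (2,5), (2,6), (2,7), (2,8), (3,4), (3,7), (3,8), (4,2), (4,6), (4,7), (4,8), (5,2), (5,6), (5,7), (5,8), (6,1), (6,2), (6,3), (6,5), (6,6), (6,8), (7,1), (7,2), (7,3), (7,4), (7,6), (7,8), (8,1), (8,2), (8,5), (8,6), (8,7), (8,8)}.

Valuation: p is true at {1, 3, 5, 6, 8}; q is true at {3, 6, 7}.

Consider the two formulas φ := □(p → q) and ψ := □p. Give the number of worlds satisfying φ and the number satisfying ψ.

0 and 0

For □(p → q):
1: successors {3, 4, 5, 8}; p → q there: 3:T, 4:T, 5:F, 8:F. ✗
2: successors {1, 5, 6, 7, 8}; p → q there: 1:F, 5:F, 6:T, 7:T, 8:F. ✗
3: successors {4, 7, 8}; p → q there: 4:T, 7:T, 8:F. ✗
4: successors {2, 6, 7, 8}; p → q there: 2:T, 6:T, 7:T, 8:F. ✗
5: successors {2, 6, 7, 8}; p → q there: 2:T, 6:T, 7:T, 8:F. ✗
6: successors {1, 2, 3, 5, 6, 8}; p → q there: 1:F, 2:T, 3:T, 5:F, 6:T, 8:F. ✗
7: successors {1, 2, 3, 4, 6, 8}; p → q there: 1:F, 2:T, 3:T, 4:T, 6:T, 8:F. ✗
8: successors {1, 2, 5, 6, 7, 8}; p → q there: 1:F, 2:T, 5:F, 6:T, 7:T, 8:F. ✗
— 0 worlds.
For □p:
1: successors {3, 4, 5, 8}; p there: 3:T, 4:F, 5:T, 8:T. ✗
2: successors {1, 5, 6, 7, 8}; p there: 1:T, 5:T, 6:T, 7:F, 8:T. ✗
3: successors {4, 7, 8}; p there: 4:F, 7:F, 8:T. ✗
4: successors {2, 6, 7, 8}; p there: 2:F, 6:T, 7:F, 8:T. ✗
5: successors {2, 6, 7, 8}; p there: 2:F, 6:T, 7:F, 8:T. ✗
6: successors {1, 2, 3, 5, 6, 8}; p there: 1:T, 2:F, 3:T, 5:T, 6:T, 8:T. ✗
7: successors {1, 2, 3, 4, 6, 8}; p there: 1:T, 2:F, 3:T, 4:F, 6:T, 8:T. ✗
8: successors {1, 2, 5, 6, 7, 8}; p there: 1:T, 2:F, 5:T, 6:T, 7:F, 8:T. ✗
— 0 worlds.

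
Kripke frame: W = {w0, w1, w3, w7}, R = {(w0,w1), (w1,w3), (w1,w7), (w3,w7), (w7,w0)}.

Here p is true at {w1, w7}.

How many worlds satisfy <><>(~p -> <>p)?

w0: successors {w1}; <>(~p -> <>p) there: w1:T. ✓
w1: successors {w3, w7}; <>(~p -> <>p) there: w3:T, w7:T. ✓
w3: successors {w7}; <>(~p -> <>p) there: w7:T. ✓
w7: successors {w0}; <>(~p -> <>p) there: w0:T. ✓
Satisfying worlds: {w0, w1, w3, w7}.

4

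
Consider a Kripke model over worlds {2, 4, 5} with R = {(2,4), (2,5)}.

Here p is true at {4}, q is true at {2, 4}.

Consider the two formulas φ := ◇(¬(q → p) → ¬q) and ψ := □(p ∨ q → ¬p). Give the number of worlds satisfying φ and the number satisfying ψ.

1 and 2

For ◇(¬(q → p) → ¬q):
2: successors {4, 5}; ¬(q → p) → ¬q there: 4:T, 5:T. ✓
4: no successors, so ◇(¬(q → p) → ¬q) fails. ✗
5: no successors, so ◇(¬(q → p) → ¬q) fails. ✗
— 1 world.
For □(p ∨ q → ¬p):
2: successors {4, 5}; p ∨ q → ¬p there: 4:F, 5:T. ✗
4: no successors, so □(p ∨ q → ¬p) holds vacuously. ✓
5: no successors, so □(p ∨ q → ¬p) holds vacuously. ✓
— 2 worlds.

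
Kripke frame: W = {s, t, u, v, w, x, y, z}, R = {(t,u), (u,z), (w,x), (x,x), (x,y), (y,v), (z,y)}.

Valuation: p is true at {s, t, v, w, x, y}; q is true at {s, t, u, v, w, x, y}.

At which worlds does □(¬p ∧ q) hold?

s: no successors, so □(¬p ∧ q) holds vacuously. ✓
t: successors {u}; ¬p ∧ q there: u:T. ✓
u: successors {z}; ¬p ∧ q there: z:F. ✗
v: no successors, so □(¬p ∧ q) holds vacuously. ✓
w: successors {x}; ¬p ∧ q there: x:F. ✗
x: successors {x, y}; ¬p ∧ q there: x:F, y:F. ✗
y: successors {v}; ¬p ∧ q there: v:F. ✗
z: successors {y}; ¬p ∧ q there: y:F. ✗

{s, t, v}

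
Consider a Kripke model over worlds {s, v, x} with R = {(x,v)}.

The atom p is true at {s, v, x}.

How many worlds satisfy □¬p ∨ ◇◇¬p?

s: □¬p is T, ◇◇¬p is F. ✓
v: □¬p is T, ◇◇¬p is F. ✓
x: □¬p is F, ◇◇¬p is F. ✗
Satisfying worlds: {s, v}.

2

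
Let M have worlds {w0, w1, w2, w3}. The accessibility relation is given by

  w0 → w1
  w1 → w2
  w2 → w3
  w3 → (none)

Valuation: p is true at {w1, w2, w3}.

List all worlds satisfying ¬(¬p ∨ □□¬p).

w0: ¬p ∨ □□¬p is T. ✗
w1: ¬p ∨ □□¬p is F. ✓
w2: ¬p ∨ □□¬p is T. ✗
w3: ¬p ∨ □□¬p is T. ✗

{w1}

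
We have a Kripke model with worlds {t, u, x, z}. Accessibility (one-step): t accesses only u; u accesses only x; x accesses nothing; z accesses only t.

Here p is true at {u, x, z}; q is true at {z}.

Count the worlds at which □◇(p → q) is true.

t: successors {u}; ◇(p → q) there: u:F. ✗
u: successors {x}; ◇(p → q) there: x:F. ✗
x: no successors, so □◇(p → q) holds vacuously. ✓
z: successors {t}; ◇(p → q) there: t:F. ✗
Satisfying worlds: {x}.

1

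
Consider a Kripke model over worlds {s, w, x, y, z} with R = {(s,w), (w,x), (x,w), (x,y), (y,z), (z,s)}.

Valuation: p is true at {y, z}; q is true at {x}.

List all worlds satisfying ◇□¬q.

{w, x, y, z}

s: successors {w}; □¬q there: w:F. ✗
w: successors {x}; □¬q there: x:T. ✓
x: successors {w, y}; □¬q there: w:F, y:T. ✓
y: successors {z}; □¬q there: z:T. ✓
z: successors {s}; □¬q there: s:T. ✓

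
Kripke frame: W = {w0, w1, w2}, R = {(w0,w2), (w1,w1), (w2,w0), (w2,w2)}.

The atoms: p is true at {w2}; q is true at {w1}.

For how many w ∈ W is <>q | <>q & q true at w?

w0: <>q is F, <>q & q is F. ✗
w1: <>q is T, <>q & q is T. ✓
w2: <>q is F, <>q & q is F. ✗
Satisfying worlds: {w1}.

1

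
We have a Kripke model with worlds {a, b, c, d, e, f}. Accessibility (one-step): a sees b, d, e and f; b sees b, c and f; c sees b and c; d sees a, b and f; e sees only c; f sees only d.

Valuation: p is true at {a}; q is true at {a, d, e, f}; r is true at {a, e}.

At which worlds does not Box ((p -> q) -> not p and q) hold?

a: Box ((p -> q) -> not p and q) is F. ✓
b: Box ((p -> q) -> not p and q) is F. ✓
c: Box ((p -> q) -> not p and q) is F. ✓
d: Box ((p -> q) -> not p and q) is F. ✓
e: Box ((p -> q) -> not p and q) is F. ✓
f: Box ((p -> q) -> not p and q) is T. ✗

{a, b, c, d, e}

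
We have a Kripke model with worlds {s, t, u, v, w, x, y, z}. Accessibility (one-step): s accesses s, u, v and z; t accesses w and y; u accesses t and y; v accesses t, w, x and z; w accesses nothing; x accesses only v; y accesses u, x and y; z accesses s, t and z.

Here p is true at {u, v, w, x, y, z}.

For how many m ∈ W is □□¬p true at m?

1

s: successors {s, u, v, z}; □¬p there: s:F, u:F, v:F, z:F. ✗
t: successors {w, y}; □¬p there: w:T, y:F. ✗
u: successors {t, y}; □¬p there: t:F, y:F. ✗
v: successors {t, w, x, z}; □¬p there: t:F, w:T, x:F, z:F. ✗
w: no successors, so □□¬p holds vacuously. ✓
x: successors {v}; □¬p there: v:F. ✗
y: successors {u, x, y}; □¬p there: u:F, x:F, y:F. ✗
z: successors {s, t, z}; □¬p there: s:F, t:F, z:F. ✗
Satisfying worlds: {w}.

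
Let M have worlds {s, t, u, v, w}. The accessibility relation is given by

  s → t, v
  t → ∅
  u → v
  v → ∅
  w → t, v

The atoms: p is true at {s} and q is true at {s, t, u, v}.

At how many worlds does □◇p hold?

2

s: successors {t, v}; ◇p there: t:F, v:F. ✗
t: no successors, so □◇p holds vacuously. ✓
u: successors {v}; ◇p there: v:F. ✗
v: no successors, so □◇p holds vacuously. ✓
w: successors {t, v}; ◇p there: t:F, v:F. ✗
Satisfying worlds: {t, v}.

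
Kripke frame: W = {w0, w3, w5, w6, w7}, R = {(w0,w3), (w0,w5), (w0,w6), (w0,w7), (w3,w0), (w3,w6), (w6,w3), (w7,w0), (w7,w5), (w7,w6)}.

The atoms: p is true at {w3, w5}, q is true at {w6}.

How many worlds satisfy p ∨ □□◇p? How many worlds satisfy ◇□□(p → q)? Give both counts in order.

For p ∨ □□◇p:
w0: p is F, □□◇p is F. ✗
w3: p is T, □□◇p is F. ✓
w5: p is T, □□◇p is T. ✓
w6: p is F, □□◇p is T. ✓
w7: p is F, □□◇p is F. ✗
— 3 worlds.
For ◇□□(p → q):
w0: successors {w3, w5, w6, w7}; □□(p → q) there: w3:F, w5:T, w6:T, w7:F. ✓
w3: successors {w0, w6}; □□(p → q) there: w0:F, w6:T. ✓
w5: no successors, so ◇□□(p → q) fails. ✗
w6: successors {w3}; □□(p → q) there: w3:F. ✗
w7: successors {w0, w5, w6}; □□(p → q) there: w0:F, w5:T, w6:T. ✓
— 3 worlds.

3 and 3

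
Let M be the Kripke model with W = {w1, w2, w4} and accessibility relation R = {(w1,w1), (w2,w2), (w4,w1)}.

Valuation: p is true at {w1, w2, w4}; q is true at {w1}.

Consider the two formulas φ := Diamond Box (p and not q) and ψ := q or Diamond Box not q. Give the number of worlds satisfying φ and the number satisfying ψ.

1 and 2

For Diamond Box (p and not q):
w1: successors {w1}; Box (p and not q) there: w1:F. ✗
w2: successors {w2}; Box (p and not q) there: w2:T. ✓
w4: successors {w1}; Box (p and not q) there: w1:F. ✗
— 1 world.
For q or Diamond Box not q:
w1: q is T, Diamond Box not q is F. ✓
w2: q is F, Diamond Box not q is T. ✓
w4: q is F, Diamond Box not q is F. ✗
— 2 worlds.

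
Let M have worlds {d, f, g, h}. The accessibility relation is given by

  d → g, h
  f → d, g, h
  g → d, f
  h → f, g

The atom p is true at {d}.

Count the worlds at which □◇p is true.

1

d: successors {g, h}; ◇p there: g:T, h:F. ✗
f: successors {d, g, h}; ◇p there: d:F, g:T, h:F. ✗
g: successors {d, f}; ◇p there: d:F, f:T. ✗
h: successors {f, g}; ◇p there: f:T, g:T. ✓
Satisfying worlds: {h}.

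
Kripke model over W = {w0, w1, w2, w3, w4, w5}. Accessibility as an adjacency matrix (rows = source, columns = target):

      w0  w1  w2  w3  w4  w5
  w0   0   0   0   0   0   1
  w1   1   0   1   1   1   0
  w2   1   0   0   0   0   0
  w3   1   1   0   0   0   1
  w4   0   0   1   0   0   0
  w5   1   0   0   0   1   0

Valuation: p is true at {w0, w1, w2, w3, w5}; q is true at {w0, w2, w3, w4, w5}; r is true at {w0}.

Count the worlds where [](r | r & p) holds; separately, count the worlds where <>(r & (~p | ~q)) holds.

1 and 0

For [](r | r & p):
w0: successors {w5}; r | r & p there: w5:F. ✗
w1: successors {w0, w2, w3, w4}; r | r & p there: w0:T, w2:F, w3:F, w4:F. ✗
w2: successors {w0}; r | r & p there: w0:T. ✓
w3: successors {w0, w1, w5}; r | r & p there: w0:T, w1:F, w5:F. ✗
w4: successors {w2}; r | r & p there: w2:F. ✗
w5: successors {w0, w4}; r | r & p there: w0:T, w4:F. ✗
— 1 world.
For <>(r & (~p | ~q)):
w0: successors {w5}; r & (~p | ~q) there: w5:F. ✗
w1: successors {w0, w2, w3, w4}; r & (~p | ~q) there: w0:F, w2:F, w3:F, w4:F. ✗
w2: successors {w0}; r & (~p | ~q) there: w0:F. ✗
w3: successors {w0, w1, w5}; r & (~p | ~q) there: w0:F, w1:F, w5:F. ✗
w4: successors {w2}; r & (~p | ~q) there: w2:F. ✗
w5: successors {w0, w4}; r & (~p | ~q) there: w0:F, w4:F. ✗
— 0 worlds.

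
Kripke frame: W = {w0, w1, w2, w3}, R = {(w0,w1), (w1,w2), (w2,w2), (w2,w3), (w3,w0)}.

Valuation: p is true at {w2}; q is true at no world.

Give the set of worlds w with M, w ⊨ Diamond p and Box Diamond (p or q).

w0: Diamond p is F, Box Diamond (p or q) is T. ✗
w1: Diamond p is T, Box Diamond (p or q) is T. ✓
w2: Diamond p is T, Box Diamond (p or q) is F. ✗
w3: Diamond p is F, Box Diamond (p or q) is F. ✗

{w1}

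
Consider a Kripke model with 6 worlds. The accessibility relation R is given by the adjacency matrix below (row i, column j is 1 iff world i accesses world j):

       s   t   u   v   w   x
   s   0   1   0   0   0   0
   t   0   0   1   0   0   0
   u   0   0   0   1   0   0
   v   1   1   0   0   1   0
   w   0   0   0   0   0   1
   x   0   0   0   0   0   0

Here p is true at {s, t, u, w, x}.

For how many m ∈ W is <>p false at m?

s: successors {t}; p there: t:T. ✓
t: successors {u}; p there: u:T. ✓
u: successors {v}; p there: v:F. ✗
v: successors {s, t, w}; p there: s:T, t:T, w:T. ✓
w: successors {x}; p there: x:T. ✓
x: no successors, so <>p fails. ✗
Satisfying worlds: {s, t, v, w}.
So <>p fails at the other 2 worlds.

2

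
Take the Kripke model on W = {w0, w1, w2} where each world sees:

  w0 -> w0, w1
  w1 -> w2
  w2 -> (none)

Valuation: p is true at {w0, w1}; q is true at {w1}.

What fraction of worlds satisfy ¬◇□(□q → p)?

1/3

w0: ◇□(□q → p) is T. ✗
w1: ◇□(□q → p) is T. ✗
w2: ◇□(□q → p) is F. ✓
That's 1 of 3 worlds, so 1/3.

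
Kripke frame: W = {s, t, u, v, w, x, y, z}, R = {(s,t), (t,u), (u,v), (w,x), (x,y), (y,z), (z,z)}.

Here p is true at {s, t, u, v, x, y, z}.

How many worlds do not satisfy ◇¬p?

8

s: successors {t}; ¬p there: t:F. ✗
t: successors {u}; ¬p there: u:F. ✗
u: successors {v}; ¬p there: v:F. ✗
v: no successors, so ◇¬p fails. ✗
w: successors {x}; ¬p there: x:F. ✗
x: successors {y}; ¬p there: y:F. ✗
y: successors {z}; ¬p there: z:F. ✗
z: successors {z}; ¬p there: z:F. ✗
Satisfying worlds: ∅.
So ◇¬p fails at the other 8 worlds.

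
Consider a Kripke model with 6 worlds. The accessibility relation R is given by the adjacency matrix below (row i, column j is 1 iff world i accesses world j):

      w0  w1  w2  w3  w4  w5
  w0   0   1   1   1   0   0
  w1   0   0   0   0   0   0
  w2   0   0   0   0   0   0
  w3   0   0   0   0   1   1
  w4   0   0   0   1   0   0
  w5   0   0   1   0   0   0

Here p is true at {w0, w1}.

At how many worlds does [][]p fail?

3

w0: successors {w1, w2, w3}; []p there: w1:T, w2:T, w3:F. ✗
w1: no successors, so [][]p holds vacuously. ✓
w2: no successors, so [][]p holds vacuously. ✓
w3: successors {w4, w5}; []p there: w4:F, w5:F. ✗
w4: successors {w3}; []p there: w3:F. ✗
w5: successors {w2}; []p there: w2:T. ✓
Satisfying worlds: {w1, w2, w5}.
So [][]p fails at the other 3 worlds.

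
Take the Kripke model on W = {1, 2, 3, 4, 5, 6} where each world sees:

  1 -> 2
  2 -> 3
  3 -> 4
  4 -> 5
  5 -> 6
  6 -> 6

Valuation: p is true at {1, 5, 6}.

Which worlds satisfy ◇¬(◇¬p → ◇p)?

{1, 2}

1: successors {2}; ¬(◇¬p → ◇p) there: 2:T. ✓
2: successors {3}; ¬(◇¬p → ◇p) there: 3:T. ✓
3: successors {4}; ¬(◇¬p → ◇p) there: 4:F. ✗
4: successors {5}; ¬(◇¬p → ◇p) there: 5:F. ✗
5: successors {6}; ¬(◇¬p → ◇p) there: 6:F. ✗
6: successors {6}; ¬(◇¬p → ◇p) there: 6:F. ✗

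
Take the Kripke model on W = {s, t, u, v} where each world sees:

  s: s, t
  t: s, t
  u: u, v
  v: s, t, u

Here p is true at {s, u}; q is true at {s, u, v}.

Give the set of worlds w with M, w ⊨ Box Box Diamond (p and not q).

∅

s: successors {s, t}; Box Diamond (p and not q) there: s:F, t:F. ✗
t: successors {s, t}; Box Diamond (p and not q) there: s:F, t:F. ✗
u: successors {u, v}; Box Diamond (p and not q) there: u:F, v:F. ✗
v: successors {s, t, u}; Box Diamond (p and not q) there: s:F, t:F, u:F. ✗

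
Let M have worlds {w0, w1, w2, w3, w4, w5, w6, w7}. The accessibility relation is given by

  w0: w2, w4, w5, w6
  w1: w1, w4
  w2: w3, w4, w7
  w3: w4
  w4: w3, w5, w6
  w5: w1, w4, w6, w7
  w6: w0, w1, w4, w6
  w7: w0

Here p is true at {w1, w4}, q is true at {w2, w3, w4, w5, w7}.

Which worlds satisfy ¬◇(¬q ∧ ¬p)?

w0: ◇(¬q ∧ ¬p) is T. ✗
w1: ◇(¬q ∧ ¬p) is F. ✓
w2: ◇(¬q ∧ ¬p) is F. ✓
w3: ◇(¬q ∧ ¬p) is F. ✓
w4: ◇(¬q ∧ ¬p) is T. ✗
w5: ◇(¬q ∧ ¬p) is T. ✗
w6: ◇(¬q ∧ ¬p) is T. ✗
w7: ◇(¬q ∧ ¬p) is T. ✗

{w1, w2, w3}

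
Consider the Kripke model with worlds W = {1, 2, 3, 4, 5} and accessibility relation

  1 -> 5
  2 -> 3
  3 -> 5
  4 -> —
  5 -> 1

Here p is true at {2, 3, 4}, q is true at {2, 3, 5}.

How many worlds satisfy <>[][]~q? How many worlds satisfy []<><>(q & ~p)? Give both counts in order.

For <>[][]~q:
1: successors {5}; [][]~q there: 5:F. ✗
2: successors {3}; [][]~q there: 3:T. ✓
3: successors {5}; [][]~q there: 5:F. ✗
4: no successors, so <>[][]~q fails. ✗
5: successors {1}; [][]~q there: 1:T. ✓
— 2 worlds.
For []<><>(q & ~p):
1: successors {5}; <><>(q & ~p) there: 5:T. ✓
2: successors {3}; <><>(q & ~p) there: 3:F. ✗
3: successors {5}; <><>(q & ~p) there: 5:T. ✓
4: no successors, so []<><>(q & ~p) holds vacuously. ✓
5: successors {1}; <><>(q & ~p) there: 1:F. ✗
— 3 worlds.

2 and 3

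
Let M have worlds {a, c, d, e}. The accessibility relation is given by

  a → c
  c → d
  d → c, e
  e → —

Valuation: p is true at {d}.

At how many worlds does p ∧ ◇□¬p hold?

1

a: p is F, ◇□¬p is F. ✗
c: p is F, ◇□¬p is T. ✗
d: p is T, ◇□¬p is T. ✓
e: p is F, ◇□¬p is F. ✗
Satisfying worlds: {d}.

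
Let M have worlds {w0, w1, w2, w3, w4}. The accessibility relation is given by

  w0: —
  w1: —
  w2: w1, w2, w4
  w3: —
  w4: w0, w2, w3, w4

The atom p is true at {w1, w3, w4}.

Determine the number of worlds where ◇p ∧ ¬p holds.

1

w0: ◇p is F, ¬p is T. ✗
w1: ◇p is F, ¬p is F. ✗
w2: ◇p is T, ¬p is T. ✓
w3: ◇p is F, ¬p is F. ✗
w4: ◇p is T, ¬p is F. ✗
Satisfying worlds: {w2}.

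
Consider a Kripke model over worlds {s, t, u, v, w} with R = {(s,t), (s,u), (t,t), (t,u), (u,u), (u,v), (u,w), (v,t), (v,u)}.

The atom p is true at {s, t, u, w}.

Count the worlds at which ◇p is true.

4

s: successors {t, u}; p there: t:T, u:T. ✓
t: successors {t, u}; p there: t:T, u:T. ✓
u: successors {u, v, w}; p there: u:T, v:F, w:T. ✓
v: successors {t, u}; p there: t:T, u:T. ✓
w: no successors, so ◇p fails. ✗
Satisfying worlds: {s, t, u, v}.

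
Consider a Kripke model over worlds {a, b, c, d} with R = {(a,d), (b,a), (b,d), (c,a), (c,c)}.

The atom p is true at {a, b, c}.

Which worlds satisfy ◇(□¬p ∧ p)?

a: successors {d}; □¬p ∧ p there: d:F. ✗
b: successors {a, d}; □¬p ∧ p there: a:T, d:F. ✓
c: successors {a, c}; □¬p ∧ p there: a:T, c:F. ✓
d: no successors, so ◇(□¬p ∧ p) fails. ✗

{b, c}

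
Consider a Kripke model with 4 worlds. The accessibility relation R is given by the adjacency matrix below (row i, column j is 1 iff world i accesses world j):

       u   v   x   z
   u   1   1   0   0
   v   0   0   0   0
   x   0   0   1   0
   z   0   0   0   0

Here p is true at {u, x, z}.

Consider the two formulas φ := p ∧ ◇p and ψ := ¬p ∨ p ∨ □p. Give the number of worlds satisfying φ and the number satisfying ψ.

2 and 4

For p ∧ ◇p:
u: p is T, ◇p is T. ✓
v: p is F, ◇p is F. ✗
x: p is T, ◇p is T. ✓
z: p is T, ◇p is F. ✗
— 2 worlds.
For ¬p ∨ p ∨ □p:
u: ¬p is F, p ∨ □p is T. ✓
v: ¬p is T, p ∨ □p is T. ✓
x: ¬p is F, p ∨ □p is T. ✓
z: ¬p is F, p ∨ □p is T. ✓
— 4 worlds.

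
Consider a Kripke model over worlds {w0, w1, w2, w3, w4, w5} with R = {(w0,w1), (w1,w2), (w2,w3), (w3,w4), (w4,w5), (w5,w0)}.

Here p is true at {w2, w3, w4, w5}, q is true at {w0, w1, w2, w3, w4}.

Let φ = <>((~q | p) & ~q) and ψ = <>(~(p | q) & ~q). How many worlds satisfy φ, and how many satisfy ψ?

1 and 0

For <>((~q | p) & ~q):
w0: successors {w1}; (~q | p) & ~q there: w1:F. ✗
w1: successors {w2}; (~q | p) & ~q there: w2:F. ✗
w2: successors {w3}; (~q | p) & ~q there: w3:F. ✗
w3: successors {w4}; (~q | p) & ~q there: w4:F. ✗
w4: successors {w5}; (~q | p) & ~q there: w5:T. ✓
w5: successors {w0}; (~q | p) & ~q there: w0:F. ✗
— 1 world.
For <>(~(p | q) & ~q):
w0: successors {w1}; ~(p | q) & ~q there: w1:F. ✗
w1: successors {w2}; ~(p | q) & ~q there: w2:F. ✗
w2: successors {w3}; ~(p | q) & ~q there: w3:F. ✗
w3: successors {w4}; ~(p | q) & ~q there: w4:F. ✗
w4: successors {w5}; ~(p | q) & ~q there: w5:F. ✗
w5: successors {w0}; ~(p | q) & ~q there: w0:F. ✗
— 0 worlds.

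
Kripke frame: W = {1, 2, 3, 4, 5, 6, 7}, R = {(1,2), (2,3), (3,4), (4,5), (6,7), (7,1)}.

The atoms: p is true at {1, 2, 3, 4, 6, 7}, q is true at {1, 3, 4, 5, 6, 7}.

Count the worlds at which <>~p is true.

1: successors {2}; ~p there: 2:F. ✗
2: successors {3}; ~p there: 3:F. ✗
3: successors {4}; ~p there: 4:F. ✗
4: successors {5}; ~p there: 5:T. ✓
5: no successors, so <>~p fails. ✗
6: successors {7}; ~p there: 7:F. ✗
7: successors {1}; ~p there: 1:F. ✗
Satisfying worlds: {4}.

1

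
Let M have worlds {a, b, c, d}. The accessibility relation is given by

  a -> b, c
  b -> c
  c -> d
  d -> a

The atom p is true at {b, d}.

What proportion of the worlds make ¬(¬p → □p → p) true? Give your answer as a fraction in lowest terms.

a: ¬p → □p → p is T. ✗
b: ¬p → □p → p is T. ✗
c: ¬p → □p → p is F. ✓
d: ¬p → □p → p is T. ✗
That's 1 of 4 worlds, so 1/4.

1/4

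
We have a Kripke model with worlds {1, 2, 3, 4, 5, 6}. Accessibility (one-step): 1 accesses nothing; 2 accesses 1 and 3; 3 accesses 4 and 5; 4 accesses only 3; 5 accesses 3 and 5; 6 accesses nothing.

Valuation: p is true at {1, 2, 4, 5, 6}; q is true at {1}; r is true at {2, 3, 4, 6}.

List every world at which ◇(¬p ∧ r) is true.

{2, 4, 5}

1: no successors, so ◇(¬p ∧ r) fails. ✗
2: successors {1, 3}; ¬p ∧ r there: 1:F, 3:T. ✓
3: successors {4, 5}; ¬p ∧ r there: 4:F, 5:F. ✗
4: successors {3}; ¬p ∧ r there: 3:T. ✓
5: successors {3, 5}; ¬p ∧ r there: 3:T, 5:F. ✓
6: no successors, so ◇(¬p ∧ r) fails. ✗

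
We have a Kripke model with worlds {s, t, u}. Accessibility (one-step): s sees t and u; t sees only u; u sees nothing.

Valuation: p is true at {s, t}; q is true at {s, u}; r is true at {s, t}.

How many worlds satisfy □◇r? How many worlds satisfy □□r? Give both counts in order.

For □◇r:
s: successors {t, u}; ◇r there: t:F, u:F. ✗
t: successors {u}; ◇r there: u:F. ✗
u: no successors, so □◇r holds vacuously. ✓
— 1 world.
For □□r:
s: successors {t, u}; □r there: t:F, u:T. ✗
t: successors {u}; □r there: u:T. ✓
u: no successors, so □□r holds vacuously. ✓
— 2 worlds.

1 and 2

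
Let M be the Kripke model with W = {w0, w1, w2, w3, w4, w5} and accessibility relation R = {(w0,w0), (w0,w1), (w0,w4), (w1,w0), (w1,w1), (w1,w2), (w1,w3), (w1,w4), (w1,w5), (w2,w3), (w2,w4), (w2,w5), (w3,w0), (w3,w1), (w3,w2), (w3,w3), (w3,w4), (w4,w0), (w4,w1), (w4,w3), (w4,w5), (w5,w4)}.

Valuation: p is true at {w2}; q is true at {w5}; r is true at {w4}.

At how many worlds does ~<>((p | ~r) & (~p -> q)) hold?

w0: <>((p | ~r) & (~p -> q)) is F. ✓
w1: <>((p | ~r) & (~p -> q)) is T. ✗
w2: <>((p | ~r) & (~p -> q)) is T. ✗
w3: <>((p | ~r) & (~p -> q)) is T. ✗
w4: <>((p | ~r) & (~p -> q)) is T. ✗
w5: <>((p | ~r) & (~p -> q)) is F. ✓
Satisfying worlds: {w0, w5}.

2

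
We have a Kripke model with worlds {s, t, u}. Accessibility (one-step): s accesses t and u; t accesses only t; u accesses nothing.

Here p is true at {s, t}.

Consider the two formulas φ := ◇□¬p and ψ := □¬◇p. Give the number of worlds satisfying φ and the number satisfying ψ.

For ◇□¬p:
s: successors {t, u}; □¬p there: t:F, u:T. ✓
t: successors {t}; □¬p there: t:F. ✗
u: no successors, so ◇□¬p fails. ✗
— 1 world.
For □¬◇p:
s: successors {t, u}; ¬◇p there: t:F, u:T. ✗
t: successors {t}; ¬◇p there: t:F. ✗
u: no successors, so □¬◇p holds vacuously. ✓
— 1 world.

1 and 1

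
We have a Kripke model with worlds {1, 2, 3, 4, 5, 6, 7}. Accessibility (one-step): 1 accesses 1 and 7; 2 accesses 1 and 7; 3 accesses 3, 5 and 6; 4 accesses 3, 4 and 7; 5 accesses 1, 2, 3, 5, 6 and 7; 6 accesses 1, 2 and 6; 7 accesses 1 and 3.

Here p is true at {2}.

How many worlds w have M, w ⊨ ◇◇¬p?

7

1: successors {1, 7}; ◇¬p there: 1:T, 7:T. ✓
2: successors {1, 7}; ◇¬p there: 1:T, 7:T. ✓
3: successors {3, 5, 6}; ◇¬p there: 3:T, 5:T, 6:T. ✓
4: successors {3, 4, 7}; ◇¬p there: 3:T, 4:T, 7:T. ✓
5: successors {1, 2, 3, 5, 6, 7}; ◇¬p there: 1:T, 2:T, 3:T, 5:T, 6:T, 7:T. ✓
6: successors {1, 2, 6}; ◇¬p there: 1:T, 2:T, 6:T. ✓
7: successors {1, 3}; ◇¬p there: 1:T, 3:T. ✓
Satisfying worlds: {1, 2, 3, 4, 5, 6, 7}.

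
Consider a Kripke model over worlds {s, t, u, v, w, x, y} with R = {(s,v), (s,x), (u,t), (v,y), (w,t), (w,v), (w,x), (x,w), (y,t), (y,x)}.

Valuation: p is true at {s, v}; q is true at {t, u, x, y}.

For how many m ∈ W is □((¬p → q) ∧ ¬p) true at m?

s: successors {v, x}; (¬p → q) ∧ ¬p there: v:F, x:T. ✗
t: no successors, so □((¬p → q) ∧ ¬p) holds vacuously. ✓
u: successors {t}; (¬p → q) ∧ ¬p there: t:T. ✓
v: successors {y}; (¬p → q) ∧ ¬p there: y:T. ✓
w: successors {t, v, x}; (¬p → q) ∧ ¬p there: t:T, v:F, x:T. ✗
x: successors {w}; (¬p → q) ∧ ¬p there: w:F. ✗
y: successors {t, x}; (¬p → q) ∧ ¬p there: t:T, x:T. ✓
Satisfying worlds: {t, u, v, y}.

4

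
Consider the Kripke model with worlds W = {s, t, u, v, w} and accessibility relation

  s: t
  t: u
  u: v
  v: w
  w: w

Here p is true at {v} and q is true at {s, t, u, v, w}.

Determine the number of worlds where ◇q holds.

s: successors {t}; q there: t:T. ✓
t: successors {u}; q there: u:T. ✓
u: successors {v}; q there: v:T. ✓
v: successors {w}; q there: w:T. ✓
w: successors {w}; q there: w:T. ✓
Satisfying worlds: {s, t, u, v, w}.

5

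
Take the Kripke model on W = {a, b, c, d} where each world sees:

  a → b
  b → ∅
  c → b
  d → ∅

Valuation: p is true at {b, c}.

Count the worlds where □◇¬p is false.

2

a: successors {b}; ◇¬p there: b:F. ✗
b: no successors, so □◇¬p holds vacuously. ✓
c: successors {b}; ◇¬p there: b:F. ✗
d: no successors, so □◇¬p holds vacuously. ✓
Satisfying worlds: {b, d}.
So □◇¬p fails at the other 2 worlds.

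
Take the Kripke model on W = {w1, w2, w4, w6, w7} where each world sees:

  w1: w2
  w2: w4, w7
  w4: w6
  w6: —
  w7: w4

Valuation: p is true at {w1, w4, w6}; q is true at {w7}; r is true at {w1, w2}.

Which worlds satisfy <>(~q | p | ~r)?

w1: successors {w2}; ~q | p | ~r there: w2:T. ✓
w2: successors {w4, w7}; ~q | p | ~r there: w4:T, w7:T. ✓
w4: successors {w6}; ~q | p | ~r there: w6:T. ✓
w6: no successors, so <>(~q | p | ~r) fails. ✗
w7: successors {w4}; ~q | p | ~r there: w4:T. ✓

{w1, w2, w4, w7}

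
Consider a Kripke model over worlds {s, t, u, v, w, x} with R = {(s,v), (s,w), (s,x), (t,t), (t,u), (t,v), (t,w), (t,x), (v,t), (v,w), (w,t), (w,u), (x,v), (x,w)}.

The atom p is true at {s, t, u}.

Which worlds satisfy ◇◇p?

s: successors {v, w, x}; ◇p there: v:T, w:T, x:F. ✓
t: successors {t, u, v, w, x}; ◇p there: t:T, u:F, v:T, w:T, x:F. ✓
u: no successors, so ◇◇p fails. ✗
v: successors {t, w}; ◇p there: t:T, w:T. ✓
w: successors {t, u}; ◇p there: t:T, u:F. ✓
x: successors {v, w}; ◇p there: v:T, w:T. ✓

{s, t, v, w, x}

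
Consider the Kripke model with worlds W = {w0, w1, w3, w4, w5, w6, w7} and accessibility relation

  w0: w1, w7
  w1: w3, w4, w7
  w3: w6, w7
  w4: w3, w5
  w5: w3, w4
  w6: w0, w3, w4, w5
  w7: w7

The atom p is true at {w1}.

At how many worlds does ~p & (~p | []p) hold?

w0: ~p is T, ~p | []p is T. ✓
w1: ~p is F, ~p | []p is F. ✗
w3: ~p is T, ~p | []p is T. ✓
w4: ~p is T, ~p | []p is T. ✓
w5: ~p is T, ~p | []p is T. ✓
w6: ~p is T, ~p | []p is T. ✓
w7: ~p is T, ~p | []p is T. ✓
Satisfying worlds: {w0, w3, w4, w5, w6, w7}.

6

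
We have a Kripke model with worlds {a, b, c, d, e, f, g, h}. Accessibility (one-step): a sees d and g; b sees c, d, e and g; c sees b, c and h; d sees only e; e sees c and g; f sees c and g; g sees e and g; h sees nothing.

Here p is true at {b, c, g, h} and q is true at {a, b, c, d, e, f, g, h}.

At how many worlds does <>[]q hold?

7

a: successors {d, g}; []q there: d:T, g:T. ✓
b: successors {c, d, e, g}; []q there: c:T, d:T, e:T, g:T. ✓
c: successors {b, c, h}; []q there: b:T, c:T, h:T. ✓
d: successors {e}; []q there: e:T. ✓
e: successors {c, g}; []q there: c:T, g:T. ✓
f: successors {c, g}; []q there: c:T, g:T. ✓
g: successors {e, g}; []q there: e:T, g:T. ✓
h: no successors, so <>[]q fails. ✗
Satisfying worlds: {a, b, c, d, e, f, g}.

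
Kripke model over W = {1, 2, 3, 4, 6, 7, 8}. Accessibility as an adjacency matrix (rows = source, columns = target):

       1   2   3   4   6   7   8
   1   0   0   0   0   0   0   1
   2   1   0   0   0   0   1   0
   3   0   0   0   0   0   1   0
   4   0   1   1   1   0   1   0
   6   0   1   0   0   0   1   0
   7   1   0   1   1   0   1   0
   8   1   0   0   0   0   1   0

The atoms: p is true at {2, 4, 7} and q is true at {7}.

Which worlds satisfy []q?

{3}

1: successors {8}; q there: 8:F. ✗
2: successors {1, 7}; q there: 1:F, 7:T. ✗
3: successors {7}; q there: 7:T. ✓
4: successors {2, 3, 4, 7}; q there: 2:F, 3:F, 4:F, 7:T. ✗
6: successors {2, 7}; q there: 2:F, 7:T. ✗
7: successors {1, 3, 4, 7}; q there: 1:F, 3:F, 4:F, 7:T. ✗
8: successors {1, 7}; q there: 1:F, 7:T. ✗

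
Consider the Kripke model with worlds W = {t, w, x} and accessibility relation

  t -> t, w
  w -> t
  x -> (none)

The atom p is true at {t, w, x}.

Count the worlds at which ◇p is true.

2

t: successors {t, w}; p there: t:T, w:T. ✓
w: successors {t}; p there: t:T. ✓
x: no successors, so ◇p fails. ✗
Satisfying worlds: {t, w}.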